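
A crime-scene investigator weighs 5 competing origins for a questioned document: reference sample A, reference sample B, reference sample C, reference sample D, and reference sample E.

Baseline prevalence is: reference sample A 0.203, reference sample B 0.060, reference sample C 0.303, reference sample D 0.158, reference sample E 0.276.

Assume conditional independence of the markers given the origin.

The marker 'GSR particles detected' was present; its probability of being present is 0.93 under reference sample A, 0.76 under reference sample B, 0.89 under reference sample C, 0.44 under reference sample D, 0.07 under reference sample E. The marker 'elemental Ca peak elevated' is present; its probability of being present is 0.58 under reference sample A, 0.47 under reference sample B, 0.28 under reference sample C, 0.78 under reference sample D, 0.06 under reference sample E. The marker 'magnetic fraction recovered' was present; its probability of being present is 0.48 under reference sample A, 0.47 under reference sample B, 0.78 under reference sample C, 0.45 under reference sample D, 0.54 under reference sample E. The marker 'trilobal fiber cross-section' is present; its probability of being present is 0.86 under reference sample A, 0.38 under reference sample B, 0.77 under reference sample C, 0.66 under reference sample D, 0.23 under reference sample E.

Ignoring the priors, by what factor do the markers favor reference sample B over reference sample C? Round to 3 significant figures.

0.426

The Bayes factor is the ratio of the joint likelihoods of the marker pattern under the two hypotheses.
  reference sample B: 0.76 × 0.47 × 0.47 × 0.38 = 0.063796
  reference sample C: 0.89 × 0.28 × 0.78 × 0.77 = 0.14967
Bayes factor = 0.063796 / 0.14967 ≈ 0.426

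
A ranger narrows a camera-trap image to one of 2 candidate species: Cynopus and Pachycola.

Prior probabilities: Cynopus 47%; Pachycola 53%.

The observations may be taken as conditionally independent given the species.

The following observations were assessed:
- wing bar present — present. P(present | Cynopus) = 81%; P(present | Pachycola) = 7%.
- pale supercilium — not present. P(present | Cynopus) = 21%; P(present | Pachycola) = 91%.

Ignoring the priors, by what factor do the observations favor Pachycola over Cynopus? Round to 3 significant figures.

The Bayes factor is the ratio of the joint likelihoods of the evidence pattern under the two hypotheses (using 1 − P(present | H) for each absent observation).
  Pachycola: 0.07 × (1 − 0.91) = 0.0063
  Cynopus: 0.81 × (1 − 0.21) = 0.6399
Bayes factor = 0.0063 / 0.6399 ≈ 0.00985

0.00985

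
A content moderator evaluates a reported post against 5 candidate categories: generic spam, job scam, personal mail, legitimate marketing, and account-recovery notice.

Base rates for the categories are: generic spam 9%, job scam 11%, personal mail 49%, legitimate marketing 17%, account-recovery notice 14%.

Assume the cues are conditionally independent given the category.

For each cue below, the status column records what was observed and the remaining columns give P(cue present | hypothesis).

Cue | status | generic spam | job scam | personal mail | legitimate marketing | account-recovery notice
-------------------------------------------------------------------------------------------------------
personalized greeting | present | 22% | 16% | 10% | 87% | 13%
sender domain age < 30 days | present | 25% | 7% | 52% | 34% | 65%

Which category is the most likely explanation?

For each hypothesis, the unnormalized posterior weight is prior × product of the cue likelihoods:
  generic spam: 0.09 × 0.22 × 0.25 = 0.00495
  job scam: 0.11 × 0.16 × 0.07 = 0.001232
  personal mail: 0.49 × 0.10 × 0.52 = 0.02548
  legitimate marketing: 0.17 × 0.87 × 0.34 = 0.050286
  account-recovery notice: 0.14 × 0.13 × 0.65 = 0.01183
Marginal likelihood of the evidence = 0.093778.
P(generic spam | evidence) ≈ 0.00495 / 0.093778 ≈ 0.053
P(job scam | evidence) ≈ 0.001232 / 0.093778 ≈ 0.013
P(personal mail | evidence) ≈ 0.02548 / 0.093778 ≈ 0.272
P(legitimate marketing | evidence) ≈ 0.050286 / 0.093778 ≈ 0.536
P(account-recovery notice | evidence) ≈ 0.01183 / 0.093778 ≈ 0.126
The largest is 0.536, so legitimate marketing is most probable.

legitimate marketing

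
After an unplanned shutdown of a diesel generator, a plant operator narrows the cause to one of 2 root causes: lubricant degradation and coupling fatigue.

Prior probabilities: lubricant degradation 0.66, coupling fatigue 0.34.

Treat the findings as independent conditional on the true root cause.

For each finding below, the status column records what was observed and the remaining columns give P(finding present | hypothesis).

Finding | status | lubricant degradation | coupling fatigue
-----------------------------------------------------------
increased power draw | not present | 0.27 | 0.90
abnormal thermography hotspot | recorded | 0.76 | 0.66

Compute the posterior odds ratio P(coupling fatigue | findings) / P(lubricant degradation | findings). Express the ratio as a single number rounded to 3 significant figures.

The normalizing constant cancels in an odds ratio, so compute prior × likelihood for the two hypotheses only (using 1 − P(present | H) for each absent finding):
  coupling fatigue: 0.34 × (1 − 0.90) × 0.66 = 0.02244
  lubricant degradation: 0.66 × (1 − 0.27) × 0.76 = 0.36617
Odds(coupling fatigue : lubricant degradation) = 0.02244 / 0.36617 ≈ 0.0613.

0.0613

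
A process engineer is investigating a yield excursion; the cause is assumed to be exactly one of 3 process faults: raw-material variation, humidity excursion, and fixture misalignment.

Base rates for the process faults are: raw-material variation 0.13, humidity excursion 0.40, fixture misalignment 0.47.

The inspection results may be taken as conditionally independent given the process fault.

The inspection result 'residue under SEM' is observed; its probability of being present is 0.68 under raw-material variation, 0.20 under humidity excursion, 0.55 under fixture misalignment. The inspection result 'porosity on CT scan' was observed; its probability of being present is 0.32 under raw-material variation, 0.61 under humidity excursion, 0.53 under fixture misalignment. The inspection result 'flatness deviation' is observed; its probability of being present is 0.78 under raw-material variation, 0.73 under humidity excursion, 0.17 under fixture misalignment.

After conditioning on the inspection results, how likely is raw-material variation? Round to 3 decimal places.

For each hypothesis, the unnormalized posterior weight is prior × product of the inspection result likelihoods:
  raw-material variation: 0.13 × 0.68 × 0.32 × 0.78 = 0.022065
  humidity excursion: 0.40 × 0.20 × 0.61 × 0.73 = 0.035624
  fixture misalignment: 0.47 × 0.55 × 0.53 × 0.17 = 0.023291
Marginal likelihood of the evidence = 0.080979.
P(raw-material variation | evidence) = 0.022065 / 0.080979 ≈ 0.272.

0.272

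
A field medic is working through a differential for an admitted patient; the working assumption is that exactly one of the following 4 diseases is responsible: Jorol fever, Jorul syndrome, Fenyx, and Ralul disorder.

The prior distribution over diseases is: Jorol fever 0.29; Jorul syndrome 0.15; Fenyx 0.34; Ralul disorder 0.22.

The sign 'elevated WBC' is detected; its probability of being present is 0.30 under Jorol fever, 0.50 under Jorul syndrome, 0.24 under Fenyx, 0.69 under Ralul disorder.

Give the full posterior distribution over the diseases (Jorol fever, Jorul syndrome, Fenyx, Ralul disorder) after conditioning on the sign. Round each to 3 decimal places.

0.220, 0.190, 0.206, 0.384

For each hypothesis, the unnormalized posterior weight is prior × likelihood:
  Jorol fever: 0.29 × 0.30 = 0.087
  Jorul syndrome: 0.15 × 0.50 = 0.075
  Fenyx: 0.34 × 0.24 = 0.0816
  Ralul disorder: 0.22 × 0.69 = 0.1518
Marginal likelihood of the evidence = 0.3954.
P(Jorol fever | evidence) = 0.087 / 0.3954 ≈ 0.220
P(Jorul syndrome | evidence) = 0.075 / 0.3954 ≈ 0.190
P(Fenyx | evidence) = 0.0816 / 0.3954 ≈ 0.206
P(Ralul disorder | evidence) = 0.1518 / 0.3954 ≈ 0.384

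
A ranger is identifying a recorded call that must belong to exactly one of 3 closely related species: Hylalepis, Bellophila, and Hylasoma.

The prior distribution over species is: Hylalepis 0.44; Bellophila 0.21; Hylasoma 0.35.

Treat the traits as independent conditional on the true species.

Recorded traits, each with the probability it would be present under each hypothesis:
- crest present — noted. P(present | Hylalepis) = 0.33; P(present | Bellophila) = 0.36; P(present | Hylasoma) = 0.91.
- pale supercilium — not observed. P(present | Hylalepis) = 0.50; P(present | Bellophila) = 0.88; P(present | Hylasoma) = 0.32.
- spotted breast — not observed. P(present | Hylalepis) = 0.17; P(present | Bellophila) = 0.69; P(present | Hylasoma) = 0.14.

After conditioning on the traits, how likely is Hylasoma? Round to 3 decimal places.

0.747

By Bayes' rule with conditional independence, the unnormalized weight for each hypothesis is prior × ∏ likelihoods (using 1 − P(present | H) for each absent trait):
  Hylalepis: 0.44 × 0.33 × (1 − 0.50) × (1 − 0.17) = 0.060258
  Bellophila: 0.21 × 0.36 × (1 − 0.88) × (1 − 0.69) = 0.0028123
  Hylasoma: 0.35 × 0.91 × (1 − 0.32) × (1 − 0.14) = 0.18626
Marginal likelihood of the evidence = 0.24933.
P(Hylasoma | evidence) = 0.18626 / 0.24933 ≈ 0.747.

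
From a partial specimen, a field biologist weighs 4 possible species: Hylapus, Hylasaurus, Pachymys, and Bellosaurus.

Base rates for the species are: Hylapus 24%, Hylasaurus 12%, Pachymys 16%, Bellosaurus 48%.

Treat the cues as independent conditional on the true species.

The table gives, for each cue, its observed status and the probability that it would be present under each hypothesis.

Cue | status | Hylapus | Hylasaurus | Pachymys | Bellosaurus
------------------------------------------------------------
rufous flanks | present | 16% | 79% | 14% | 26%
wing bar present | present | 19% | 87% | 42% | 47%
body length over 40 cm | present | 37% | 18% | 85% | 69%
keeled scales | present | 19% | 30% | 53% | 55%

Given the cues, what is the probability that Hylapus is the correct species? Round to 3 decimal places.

0.016

By Bayes' rule with conditional independence, the unnormalized weight for each hypothesis is prior × ∏ likelihoods:
  Hylapus: 0.24 × 0.16 × 0.19 × 0.37 × 0.19 = 0.00051291
  Hylasaurus: 0.12 × 0.79 × 0.87 × 0.18 × 0.30 = 0.0044537
  Pachymys: 0.16 × 0.14 × 0.42 × 0.85 × 0.53 = 0.0042383
  Bellosaurus: 0.48 × 0.26 × 0.47 × 0.69 × 0.55 = 0.02226
Marginal likelihood of the evidence = 0.031465.
P(Hylapus | evidence) = 0.00051291 / 0.031465 ≈ 0.016.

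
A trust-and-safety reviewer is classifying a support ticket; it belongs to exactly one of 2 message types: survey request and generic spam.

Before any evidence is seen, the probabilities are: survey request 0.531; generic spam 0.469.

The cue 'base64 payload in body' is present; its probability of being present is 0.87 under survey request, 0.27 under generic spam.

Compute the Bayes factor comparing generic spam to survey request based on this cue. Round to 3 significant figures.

The Bayes factor is the ratio of the two likelihoods.
  generic spam: 0.27
  survey request: 0.87
Bayes factor = 0.27 / 0.87 ≈ 0.310

0.310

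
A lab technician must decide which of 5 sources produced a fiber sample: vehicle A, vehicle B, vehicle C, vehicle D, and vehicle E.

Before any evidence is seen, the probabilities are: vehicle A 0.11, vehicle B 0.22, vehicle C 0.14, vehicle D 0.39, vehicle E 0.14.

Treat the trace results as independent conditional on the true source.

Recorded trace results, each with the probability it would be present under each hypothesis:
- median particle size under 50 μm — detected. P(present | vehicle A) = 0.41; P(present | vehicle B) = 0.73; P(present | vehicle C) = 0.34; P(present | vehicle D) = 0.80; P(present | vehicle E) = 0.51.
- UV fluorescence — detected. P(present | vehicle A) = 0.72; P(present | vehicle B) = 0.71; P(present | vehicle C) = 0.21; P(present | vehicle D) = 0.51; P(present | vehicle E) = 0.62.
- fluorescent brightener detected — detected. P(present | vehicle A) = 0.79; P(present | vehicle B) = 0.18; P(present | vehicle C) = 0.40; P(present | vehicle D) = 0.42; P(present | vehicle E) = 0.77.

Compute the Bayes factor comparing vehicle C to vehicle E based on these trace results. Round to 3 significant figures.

0.117

Take the product of per-trace result likelihoods under each hypothesis, then divide.
  vehicle C: 0.34 × 0.21 × 0.40 = 0.02856
  vehicle E: 0.51 × 0.62 × 0.77 = 0.24347
Bayes factor = 0.02856 / 0.24347 ≈ 0.117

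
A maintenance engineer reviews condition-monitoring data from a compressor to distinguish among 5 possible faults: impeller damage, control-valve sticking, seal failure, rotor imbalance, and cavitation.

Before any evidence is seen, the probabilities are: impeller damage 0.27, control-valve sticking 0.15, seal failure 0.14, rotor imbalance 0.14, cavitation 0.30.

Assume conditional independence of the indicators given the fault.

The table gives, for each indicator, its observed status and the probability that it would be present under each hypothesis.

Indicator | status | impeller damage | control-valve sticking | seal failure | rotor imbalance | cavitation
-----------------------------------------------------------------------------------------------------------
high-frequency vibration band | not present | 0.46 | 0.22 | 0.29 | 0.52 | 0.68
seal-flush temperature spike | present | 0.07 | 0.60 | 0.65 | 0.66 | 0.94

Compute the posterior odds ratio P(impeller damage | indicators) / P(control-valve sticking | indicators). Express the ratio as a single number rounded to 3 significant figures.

Unnormalized posterior weight (prior times the indicator likelihoods) for each of the two hypotheses (using 1 − P(present | H) for each absent indicator):
  impeller damage: 0.27 × (1 − 0.46) × 0.07 = 0.010206
  control-valve sticking: 0.15 × (1 − 0.22) × 0.60 = 0.0702
Odds(impeller damage : control-valve sticking) = 0.010206 / 0.0702 ≈ 0.145.

0.145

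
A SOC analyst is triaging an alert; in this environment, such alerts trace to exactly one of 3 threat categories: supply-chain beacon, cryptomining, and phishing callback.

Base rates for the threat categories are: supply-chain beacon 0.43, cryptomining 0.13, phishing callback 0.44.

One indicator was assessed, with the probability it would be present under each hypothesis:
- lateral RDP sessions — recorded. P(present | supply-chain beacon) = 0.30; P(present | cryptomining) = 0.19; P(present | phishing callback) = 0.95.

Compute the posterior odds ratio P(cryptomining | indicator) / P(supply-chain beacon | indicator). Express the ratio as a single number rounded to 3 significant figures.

Unnormalized posterior weight (prior times the indicator likelihood) for each of the two hypotheses:
  cryptomining: 0.13 × 0.19 = 0.0247
  supply-chain beacon: 0.43 × 0.30 = 0.129
Posterior odds = 0.0247 / 0.129 ≈ 0.191.

0.191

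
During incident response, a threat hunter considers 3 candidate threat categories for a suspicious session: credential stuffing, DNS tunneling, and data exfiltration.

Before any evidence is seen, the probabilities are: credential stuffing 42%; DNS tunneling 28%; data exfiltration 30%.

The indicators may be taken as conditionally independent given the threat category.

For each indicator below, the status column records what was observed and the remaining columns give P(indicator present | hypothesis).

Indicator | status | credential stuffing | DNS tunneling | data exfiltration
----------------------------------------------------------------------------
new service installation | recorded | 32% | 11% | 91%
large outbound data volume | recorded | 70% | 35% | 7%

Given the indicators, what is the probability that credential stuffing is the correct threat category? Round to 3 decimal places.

0.759

By Bayes' rule with conditional independence, the unnormalized weight for each hypothesis is prior × ∏ likelihoods:
  credential stuffing: 0.42 × 0.32 × 0.70 = 0.09408
  DNS tunneling: 0.28 × 0.11 × 0.35 = 0.01078
  data exfiltration: 0.30 × 0.91 × 0.07 = 0.01911
The unnormalized weights sum to 0.12397.
P(credential stuffing | evidence) = 0.09408 / 0.12397 ≈ 0.759.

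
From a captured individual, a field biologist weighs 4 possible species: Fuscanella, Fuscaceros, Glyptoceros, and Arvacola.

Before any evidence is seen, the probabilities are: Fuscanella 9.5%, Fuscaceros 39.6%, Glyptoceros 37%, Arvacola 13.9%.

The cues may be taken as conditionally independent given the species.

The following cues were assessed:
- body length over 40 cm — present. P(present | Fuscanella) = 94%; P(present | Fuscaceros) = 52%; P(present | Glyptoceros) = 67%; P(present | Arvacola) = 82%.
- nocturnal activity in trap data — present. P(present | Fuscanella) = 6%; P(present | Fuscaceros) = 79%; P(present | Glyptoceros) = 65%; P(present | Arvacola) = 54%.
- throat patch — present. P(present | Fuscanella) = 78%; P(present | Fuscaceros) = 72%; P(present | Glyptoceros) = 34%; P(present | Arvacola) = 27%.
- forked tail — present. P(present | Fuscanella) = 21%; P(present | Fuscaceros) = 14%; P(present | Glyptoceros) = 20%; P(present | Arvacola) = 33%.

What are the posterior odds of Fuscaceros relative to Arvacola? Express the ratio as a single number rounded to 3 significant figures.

2.99

Posterior odds equal prior odds times the likelihood ratio; only the two competing hypotheses matter.
  Fuscaceros: 0.396 × 0.52 × 0.79 × 0.72 × 0.14 = 0.016398
  Arvacola: 0.139 × 0.82 × 0.54 × 0.27 × 0.33 = 0.005484
Posterior odds = 0.016398 / 0.005484 ≈ 2.99.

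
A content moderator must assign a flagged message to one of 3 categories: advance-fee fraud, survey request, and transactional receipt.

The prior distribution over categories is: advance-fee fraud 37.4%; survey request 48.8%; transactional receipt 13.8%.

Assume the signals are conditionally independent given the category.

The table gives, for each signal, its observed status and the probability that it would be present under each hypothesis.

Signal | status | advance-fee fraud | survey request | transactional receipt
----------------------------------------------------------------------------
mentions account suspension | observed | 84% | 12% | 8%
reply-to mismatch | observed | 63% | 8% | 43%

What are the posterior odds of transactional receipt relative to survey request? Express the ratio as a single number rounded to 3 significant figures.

The normalizing constant cancels in an odds ratio, so compute prior × likelihood for the two hypotheses only:
  transactional receipt: 0.138 × 0.08 × 0.43 = 0.0047472
  survey request: 0.488 × 0.12 × 0.08 = 0.0046848
Odds(transactional receipt : survey request) = 0.0047472 / 0.0046848 ≈ 1.01.

1.01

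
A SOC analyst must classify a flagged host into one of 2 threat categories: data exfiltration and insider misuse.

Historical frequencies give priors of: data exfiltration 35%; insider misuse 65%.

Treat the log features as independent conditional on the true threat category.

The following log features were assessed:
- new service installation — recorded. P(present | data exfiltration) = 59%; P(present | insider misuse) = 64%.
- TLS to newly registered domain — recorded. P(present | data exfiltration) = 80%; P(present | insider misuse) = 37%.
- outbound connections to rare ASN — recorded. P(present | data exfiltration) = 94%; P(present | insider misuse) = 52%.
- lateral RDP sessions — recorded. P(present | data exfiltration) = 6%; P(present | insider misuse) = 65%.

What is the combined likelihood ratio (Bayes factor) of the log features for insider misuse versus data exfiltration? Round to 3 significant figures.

3.01

The Bayes factor is the ratio of the joint likelihoods of the log feature pattern under the two hypotheses.
  insider misuse: 0.64 × 0.37 × 0.52 × 0.65 = 0.080038
  data exfiltration: 0.59 × 0.80 × 0.94 × 0.06 = 0.026621
Bayes factor = 0.080038 / 0.026621 ≈ 3.01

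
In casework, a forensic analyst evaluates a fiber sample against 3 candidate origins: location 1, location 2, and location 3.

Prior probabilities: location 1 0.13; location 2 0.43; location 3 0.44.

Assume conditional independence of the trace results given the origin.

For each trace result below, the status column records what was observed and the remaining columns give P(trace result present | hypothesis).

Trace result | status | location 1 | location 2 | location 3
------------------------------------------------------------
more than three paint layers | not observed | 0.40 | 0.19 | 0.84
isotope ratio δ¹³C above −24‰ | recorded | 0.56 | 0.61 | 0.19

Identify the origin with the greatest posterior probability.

location 2

Multiply each prior by the joint likelihood of the trace result pattern (using 1 − P(present | H) for each absent trace result):
  location 1: 0.13 × (1 − 0.40) × 0.56 = 0.04368
  location 2: 0.43 × (1 − 0.19) × 0.61 = 0.21246
  location 3: 0.44 × (1 − 0.84) × 0.19 = 0.013376
The unnormalized weights sum to 0.26952.
P(location 1 | evidence) ≈ 0.04368 / 0.26952 ≈ 0.162
P(location 2 | evidence) ≈ 0.21246 / 0.26952 ≈ 0.788
P(location 3 | evidence) ≈ 0.013376 / 0.26952 ≈ 0.050
The largest is 0.788, so location 2 is most probable.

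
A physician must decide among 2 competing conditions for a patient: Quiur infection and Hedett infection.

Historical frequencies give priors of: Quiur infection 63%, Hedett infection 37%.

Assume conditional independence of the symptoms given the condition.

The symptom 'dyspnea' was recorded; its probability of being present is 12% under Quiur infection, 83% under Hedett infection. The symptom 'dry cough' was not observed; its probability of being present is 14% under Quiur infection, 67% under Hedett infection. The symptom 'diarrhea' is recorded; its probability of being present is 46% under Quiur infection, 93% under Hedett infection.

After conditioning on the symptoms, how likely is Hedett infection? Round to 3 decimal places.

For each hypothesis, the unnormalized posterior weight is prior × product of the symptom likelihoods (using 1 − P(present | H) for each absent symptom):
  Quiur infection: 0.63 × 0.12 × (1 − 0.14) × 0.46 = 0.029907
  Hedett infection: 0.37 × 0.83 × (1 − 0.67) × 0.93 = 0.094249
Marginal likelihood of the evidence = 0.12416.
P(Hedett infection | evidence) = 0.094249 / 0.12416 ≈ 0.759.

0.759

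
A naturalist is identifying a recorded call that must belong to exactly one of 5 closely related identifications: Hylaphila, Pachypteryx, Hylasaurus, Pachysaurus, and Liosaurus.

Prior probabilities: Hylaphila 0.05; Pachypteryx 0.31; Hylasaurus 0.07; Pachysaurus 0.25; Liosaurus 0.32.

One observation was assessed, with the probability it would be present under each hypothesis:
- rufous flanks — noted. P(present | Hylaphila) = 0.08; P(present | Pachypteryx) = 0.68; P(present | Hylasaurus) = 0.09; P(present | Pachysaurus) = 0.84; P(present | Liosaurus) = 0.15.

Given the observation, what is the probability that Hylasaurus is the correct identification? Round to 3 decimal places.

By Bayes' rule, the unnormalized weight for each hypothesis is prior × likelihood:
  Hylaphila: 0.05 × 0.08 = 0.004
  Pachypteryx: 0.31 × 0.68 = 0.2108
  Hylasaurus: 0.07 × 0.09 = 0.0063
  Pachysaurus: 0.25 × 0.84 = 0.21
  Liosaurus: 0.32 × 0.15 = 0.048
Marginal likelihood of the evidence = 0.4791.
P(Hylasaurus | evidence) = 0.0063 / 0.4791 ≈ 0.013.

0.013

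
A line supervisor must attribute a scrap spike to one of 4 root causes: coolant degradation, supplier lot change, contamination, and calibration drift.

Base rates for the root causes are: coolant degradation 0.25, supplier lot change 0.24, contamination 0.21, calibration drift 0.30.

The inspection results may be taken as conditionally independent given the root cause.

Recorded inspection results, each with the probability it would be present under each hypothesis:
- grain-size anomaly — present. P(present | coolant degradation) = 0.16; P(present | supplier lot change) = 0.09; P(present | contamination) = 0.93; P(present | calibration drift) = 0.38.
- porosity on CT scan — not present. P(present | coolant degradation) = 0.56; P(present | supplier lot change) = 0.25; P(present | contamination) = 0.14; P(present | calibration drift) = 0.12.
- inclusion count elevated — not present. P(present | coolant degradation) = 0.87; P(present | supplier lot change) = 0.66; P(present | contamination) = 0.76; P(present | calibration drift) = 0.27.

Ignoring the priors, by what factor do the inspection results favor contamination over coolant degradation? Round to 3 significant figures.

21.0

Joint likelihood of the inspection result pattern under each hypothesis (using 1 − P(present | H) for each absent inspection result):
  contamination: 0.93 × (1 − 0.14) × (1 − 0.76) = 0.19195
  coolant degradation: 0.16 × (1 − 0.56) × (1 − 0.87) = 0.009152
Bayes factor = 0.19195 / 0.009152 ≈ 21.0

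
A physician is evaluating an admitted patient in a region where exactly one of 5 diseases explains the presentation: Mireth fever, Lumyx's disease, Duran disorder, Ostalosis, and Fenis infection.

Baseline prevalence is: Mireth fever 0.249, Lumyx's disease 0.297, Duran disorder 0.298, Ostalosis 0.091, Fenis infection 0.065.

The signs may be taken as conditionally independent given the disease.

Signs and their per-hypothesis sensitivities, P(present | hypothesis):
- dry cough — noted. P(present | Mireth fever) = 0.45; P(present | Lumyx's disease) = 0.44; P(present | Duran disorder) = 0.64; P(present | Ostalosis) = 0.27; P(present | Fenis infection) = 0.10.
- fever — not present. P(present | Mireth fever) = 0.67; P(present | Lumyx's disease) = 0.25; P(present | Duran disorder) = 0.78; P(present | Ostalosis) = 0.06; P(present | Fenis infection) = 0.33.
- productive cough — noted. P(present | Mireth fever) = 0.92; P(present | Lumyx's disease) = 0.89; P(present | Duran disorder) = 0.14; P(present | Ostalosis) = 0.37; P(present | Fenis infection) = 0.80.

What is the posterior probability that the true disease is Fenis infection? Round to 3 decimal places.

0.025

By Bayes' rule with conditional independence, the unnormalized weight for each hypothesis is prior × ∏ likelihoods (using 1 − P(present | H) for each absent sign):
  Mireth fever: 0.249 × 0.45 × (1 − 0.67) × 0.92 = 0.034018
  Lumyx's disease: 0.297 × 0.44 × (1 − 0.25) × 0.89 = 0.087229
  Duran disorder: 0.298 × 0.64 × (1 − 0.78) × 0.14 = 0.0058742
  Ostalosis: 0.091 × 0.27 × (1 − 0.06) × 0.37 = 0.0085454
  Fenis infection: 0.065 × 0.10 × (1 − 0.33) × 0.80 = 0.003484
Normalizing constant Z = 0.034018 + 0.087229 + 0.0058742 + 0.0085454 + 0.003484 = 0.13915.
P(Fenis infection | evidence) = 0.003484 / 0.13915 ≈ 0.025.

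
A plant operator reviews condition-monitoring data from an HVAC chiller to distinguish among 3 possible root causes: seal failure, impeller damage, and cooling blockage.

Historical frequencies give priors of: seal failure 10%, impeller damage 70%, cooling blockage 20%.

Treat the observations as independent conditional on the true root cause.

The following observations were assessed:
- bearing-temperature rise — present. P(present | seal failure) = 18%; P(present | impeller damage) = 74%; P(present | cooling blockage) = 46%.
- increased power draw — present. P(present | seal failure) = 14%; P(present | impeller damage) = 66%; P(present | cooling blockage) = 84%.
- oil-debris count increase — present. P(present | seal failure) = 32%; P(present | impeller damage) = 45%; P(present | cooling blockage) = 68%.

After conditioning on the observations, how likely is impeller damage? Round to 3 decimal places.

0.742

For each hypothesis, the unnormalized posterior weight is prior × product of the observation likelihoods:
  seal failure: 0.10 × 0.18 × 0.14 × 0.32 = 0.0008064
  impeller damage: 0.70 × 0.74 × 0.66 × 0.45 = 0.15385
  cooling blockage: 0.20 × 0.46 × 0.84 × 0.68 = 0.05255
The unnormalized weights sum to 0.2072.
P(impeller damage | evidence) = 0.15385 / 0.2072 ≈ 0.742.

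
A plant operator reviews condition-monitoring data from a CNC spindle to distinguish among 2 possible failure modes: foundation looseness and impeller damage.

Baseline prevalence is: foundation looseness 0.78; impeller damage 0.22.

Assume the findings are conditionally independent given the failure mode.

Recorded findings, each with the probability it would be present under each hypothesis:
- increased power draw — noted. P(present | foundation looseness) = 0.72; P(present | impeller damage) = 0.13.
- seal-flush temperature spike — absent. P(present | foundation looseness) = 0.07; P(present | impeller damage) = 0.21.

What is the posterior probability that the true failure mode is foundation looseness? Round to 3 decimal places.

0.959

By Bayes' rule with conditional independence, the unnormalized weight for each hypothesis is prior × ∏ likelihoods (using 1 − P(present | H) for each absent finding):
  foundation looseness: 0.78 × 0.72 × (1 − 0.07) = 0.52229
  impeller damage: 0.22 × 0.13 × (1 − 0.21) = 0.022594
Marginal likelihood of the evidence = 0.54488.
P(foundation looseness | evidence) = 0.52229 / 0.54488 ≈ 0.959.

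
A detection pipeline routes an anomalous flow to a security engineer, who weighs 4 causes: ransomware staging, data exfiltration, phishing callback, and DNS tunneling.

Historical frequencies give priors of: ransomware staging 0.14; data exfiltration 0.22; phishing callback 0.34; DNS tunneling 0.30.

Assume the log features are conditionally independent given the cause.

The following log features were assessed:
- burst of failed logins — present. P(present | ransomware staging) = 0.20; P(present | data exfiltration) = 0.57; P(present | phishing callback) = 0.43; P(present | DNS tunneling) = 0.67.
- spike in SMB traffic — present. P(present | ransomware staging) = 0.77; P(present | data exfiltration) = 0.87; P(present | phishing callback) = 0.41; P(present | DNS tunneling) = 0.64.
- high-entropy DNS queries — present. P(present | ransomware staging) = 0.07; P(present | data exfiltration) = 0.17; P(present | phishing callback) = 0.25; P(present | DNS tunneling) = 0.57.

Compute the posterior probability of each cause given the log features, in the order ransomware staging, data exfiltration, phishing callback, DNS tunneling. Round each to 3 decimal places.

For each hypothesis, the unnormalized posterior weight is prior × product of the log feature likelihoods:
  ransomware staging: 0.14 × 0.20 × 0.77 × 0.07 = 0.0015092
  data exfiltration: 0.22 × 0.57 × 0.87 × 0.17 = 0.018547
  phishing callback: 0.34 × 0.43 × 0.41 × 0.25 = 0.014985
  DNS tunneling: 0.30 × 0.67 × 0.64 × 0.57 = 0.073325
Marginal likelihood of the evidence = 0.10837.
P(ransomware staging | evidence) = 0.0015092 / 0.10837 ≈ 0.014
P(data exfiltration | evidence) = 0.018547 / 0.10837 ≈ 0.171
P(phishing callback | evidence) = 0.014985 / 0.10837 ≈ 0.138
P(DNS tunneling | evidence) = 0.073325 / 0.10837 ≈ 0.677

0.014, 0.171, 0.138, 0.677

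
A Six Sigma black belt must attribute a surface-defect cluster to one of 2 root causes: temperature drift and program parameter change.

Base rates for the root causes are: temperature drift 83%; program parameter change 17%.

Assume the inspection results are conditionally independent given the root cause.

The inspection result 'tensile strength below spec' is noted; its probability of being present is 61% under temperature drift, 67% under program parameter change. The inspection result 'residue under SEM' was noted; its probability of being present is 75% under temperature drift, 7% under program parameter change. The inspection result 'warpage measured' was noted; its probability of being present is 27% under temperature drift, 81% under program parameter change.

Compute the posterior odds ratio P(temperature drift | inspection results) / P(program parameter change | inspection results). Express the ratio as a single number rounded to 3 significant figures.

15.9

Unnormalized posterior weight (prior times the inspection result likelihoods) for each of the two hypotheses:
  temperature drift: 0.83 × 0.61 × 0.75 × 0.27 = 0.10253
  program parameter change: 0.17 × 0.67 × 0.07 × 0.81 = 0.0064581
Posterior odds = 0.10253 / 0.0064581 ≈ 15.9.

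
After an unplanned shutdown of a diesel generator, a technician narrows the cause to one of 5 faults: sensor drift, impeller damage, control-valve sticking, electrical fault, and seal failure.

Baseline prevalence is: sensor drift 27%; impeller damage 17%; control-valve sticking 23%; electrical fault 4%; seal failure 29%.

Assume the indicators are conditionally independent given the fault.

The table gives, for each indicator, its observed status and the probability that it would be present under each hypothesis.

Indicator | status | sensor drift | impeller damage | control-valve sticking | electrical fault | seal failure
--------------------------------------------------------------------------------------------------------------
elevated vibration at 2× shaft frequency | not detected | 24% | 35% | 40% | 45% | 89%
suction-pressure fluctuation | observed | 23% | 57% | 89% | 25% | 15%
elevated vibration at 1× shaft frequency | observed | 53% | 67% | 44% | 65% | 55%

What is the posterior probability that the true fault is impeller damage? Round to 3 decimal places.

For each hypothesis, the unnormalized posterior weight is prior × product of the indicator likelihoods (using 1 − P(present | H) for each absent indicator):
  sensor drift: 0.27 × (1 − 0.24) × 0.23 × 0.53 = 0.025014
  impeller damage: 0.17 × (1 − 0.35) × 0.57 × 0.67 = 0.0422
  control-valve sticking: 0.23 × (1 − 0.40) × 0.89 × 0.44 = 0.054041
  electrical fault: 0.04 × (1 − 0.45) × 0.25 × 0.65 = 0.003575
  seal failure: 0.29 × (1 − 0.89) × 0.15 × 0.55 = 0.0026317
Marginal likelihood of the evidence = 0.12746.
P(impeller damage | evidence) = 0.0422 / 0.12746 ≈ 0.331.

0.331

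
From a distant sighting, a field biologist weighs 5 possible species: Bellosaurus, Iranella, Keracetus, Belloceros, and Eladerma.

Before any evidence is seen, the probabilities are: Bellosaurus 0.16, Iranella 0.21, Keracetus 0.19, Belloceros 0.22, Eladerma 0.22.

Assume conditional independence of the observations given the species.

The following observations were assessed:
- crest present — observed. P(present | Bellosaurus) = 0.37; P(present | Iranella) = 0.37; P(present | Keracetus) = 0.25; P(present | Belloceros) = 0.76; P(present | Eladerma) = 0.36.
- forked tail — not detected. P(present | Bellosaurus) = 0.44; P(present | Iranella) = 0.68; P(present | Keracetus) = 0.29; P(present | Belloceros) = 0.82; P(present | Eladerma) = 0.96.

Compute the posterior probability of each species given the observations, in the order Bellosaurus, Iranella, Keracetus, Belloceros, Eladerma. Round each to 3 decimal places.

Multiply each prior by the joint likelihood of the evidence pattern (using 1 − P(present | H) for each absent observation):
  Bellosaurus: 0.16 × 0.37 × (1 − 0.44) = 0.033152
  Iranella: 0.21 × 0.37 × (1 − 0.68) = 0.024864
  Keracetus: 0.19 × 0.25 × (1 − 0.29) = 0.033725
  Belloceros: 0.22 × 0.76 × (1 − 0.82) = 0.030096
  Eladerma: 0.22 × 0.36 × (1 − 0.96) = 0.003168
Normalizing constant Z = 0.033152 + 0.024864 + 0.033725 + 0.030096 + 0.003168 = 0.12501.
P(Bellosaurus | evidence) = 0.033152 / 0.12501 ≈ 0.265
P(Iranella | evidence) = 0.024864 / 0.12501 ≈ 0.199
P(Keracetus | evidence) = 0.033725 / 0.12501 ≈ 0.270
P(Belloceros | evidence) = 0.030096 / 0.12501 ≈ 0.241
P(Eladerma | evidence) = 0.003168 / 0.12501 ≈ 0.025

0.265, 0.199, 0.270, 0.241, 0.025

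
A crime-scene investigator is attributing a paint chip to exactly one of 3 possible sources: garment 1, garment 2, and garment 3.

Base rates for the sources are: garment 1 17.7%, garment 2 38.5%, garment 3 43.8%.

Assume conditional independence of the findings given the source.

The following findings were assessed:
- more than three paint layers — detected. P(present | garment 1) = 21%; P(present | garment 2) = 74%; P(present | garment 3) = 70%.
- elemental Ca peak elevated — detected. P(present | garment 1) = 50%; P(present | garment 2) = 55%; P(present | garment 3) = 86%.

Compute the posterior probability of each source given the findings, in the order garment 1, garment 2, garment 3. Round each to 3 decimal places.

0.042, 0.357, 0.601

For each hypothesis, the unnormalized posterior weight is prior × product of the finding likelihoods:
  garment 1: 0.177 × 0.21 × 0.50 = 0.018585
  garment 2: 0.385 × 0.74 × 0.55 = 0.1567
  garment 3: 0.438 × 0.70 × 0.86 = 0.26368
The unnormalized weights sum to 0.43896.
P(garment 1 | evidence) = 0.018585 / 0.43896 ≈ 0.042
P(garment 2 | evidence) = 0.1567 / 0.43896 ≈ 0.357
P(garment 3 | evidence) = 0.26368 / 0.43896 ≈ 0.601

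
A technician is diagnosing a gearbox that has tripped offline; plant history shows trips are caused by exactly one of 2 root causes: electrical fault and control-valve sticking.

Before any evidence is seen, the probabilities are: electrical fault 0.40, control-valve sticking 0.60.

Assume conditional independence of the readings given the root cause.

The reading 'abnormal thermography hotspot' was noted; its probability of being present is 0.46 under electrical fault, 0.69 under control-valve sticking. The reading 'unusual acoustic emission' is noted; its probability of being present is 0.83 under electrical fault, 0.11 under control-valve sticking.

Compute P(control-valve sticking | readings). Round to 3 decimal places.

0.230

By Bayes' rule with conditional independence, the unnormalized weight for each hypothesis is prior × ∏ likelihoods:
  electrical fault: 0.40 × 0.46 × 0.83 = 0.15272
  control-valve sticking: 0.60 × 0.69 × 0.11 = 0.04554
Marginal likelihood of the evidence = 0.19826.
P(control-valve sticking | evidence) = 0.04554 / 0.19826 ≈ 0.230.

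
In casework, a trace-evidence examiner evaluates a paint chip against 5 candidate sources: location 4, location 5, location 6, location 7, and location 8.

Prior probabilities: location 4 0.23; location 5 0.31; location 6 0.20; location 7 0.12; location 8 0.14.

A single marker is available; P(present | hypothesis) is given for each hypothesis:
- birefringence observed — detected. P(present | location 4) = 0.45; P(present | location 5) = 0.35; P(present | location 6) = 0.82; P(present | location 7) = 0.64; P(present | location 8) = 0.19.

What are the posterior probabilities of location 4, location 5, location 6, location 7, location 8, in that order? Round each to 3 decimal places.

0.216, 0.226, 0.342, 0.160, 0.055

Multiply each prior by the likelihood of the marker:
  location 4: 0.23 × 0.45 = 0.1035
  location 5: 0.31 × 0.35 = 0.1085
  location 6: 0.20 × 0.82 = 0.164
  location 7: 0.12 × 0.64 = 0.0768
  location 8: 0.14 × 0.19 = 0.0266
Normalizing constant Z = 0.1035 + 0.1085 + 0.164 + 0.0768 + 0.0266 = 0.4794.
P(location 4 | evidence) = 0.1035 / 0.4794 ≈ 0.216
P(location 5 | evidence) = 0.1085 / 0.4794 ≈ 0.226
P(location 6 | evidence) = 0.164 / 0.4794 ≈ 0.342
P(location 7 | evidence) = 0.0768 / 0.4794 ≈ 0.160
P(location 8 | evidence) = 0.0266 / 0.4794 ≈ 0.055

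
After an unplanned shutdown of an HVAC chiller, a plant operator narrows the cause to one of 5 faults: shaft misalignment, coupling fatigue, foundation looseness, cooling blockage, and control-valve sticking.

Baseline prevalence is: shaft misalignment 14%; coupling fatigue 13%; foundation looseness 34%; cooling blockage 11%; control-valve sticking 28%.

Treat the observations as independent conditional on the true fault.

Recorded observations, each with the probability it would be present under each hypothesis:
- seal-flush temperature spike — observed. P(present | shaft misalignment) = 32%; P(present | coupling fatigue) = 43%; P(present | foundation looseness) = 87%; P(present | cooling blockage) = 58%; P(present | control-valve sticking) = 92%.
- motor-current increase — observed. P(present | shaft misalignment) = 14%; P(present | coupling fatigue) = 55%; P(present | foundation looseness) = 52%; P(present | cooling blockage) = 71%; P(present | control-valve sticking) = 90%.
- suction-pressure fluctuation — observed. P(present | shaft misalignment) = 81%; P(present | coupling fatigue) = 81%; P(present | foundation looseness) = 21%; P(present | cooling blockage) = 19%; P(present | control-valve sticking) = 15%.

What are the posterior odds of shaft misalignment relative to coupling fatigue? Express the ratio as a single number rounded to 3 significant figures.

0.204

Unnormalized posterior weight (prior times the observation likelihoods) for each of the two hypotheses:
  shaft misalignment: 0.14 × 0.32 × 0.14 × 0.81 = 0.0050803
  coupling fatigue: 0.13 × 0.43 × 0.55 × 0.81 = 0.024903
Odds(shaft misalignment : coupling fatigue) = 0.0050803 / 0.024903 ≈ 0.204.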